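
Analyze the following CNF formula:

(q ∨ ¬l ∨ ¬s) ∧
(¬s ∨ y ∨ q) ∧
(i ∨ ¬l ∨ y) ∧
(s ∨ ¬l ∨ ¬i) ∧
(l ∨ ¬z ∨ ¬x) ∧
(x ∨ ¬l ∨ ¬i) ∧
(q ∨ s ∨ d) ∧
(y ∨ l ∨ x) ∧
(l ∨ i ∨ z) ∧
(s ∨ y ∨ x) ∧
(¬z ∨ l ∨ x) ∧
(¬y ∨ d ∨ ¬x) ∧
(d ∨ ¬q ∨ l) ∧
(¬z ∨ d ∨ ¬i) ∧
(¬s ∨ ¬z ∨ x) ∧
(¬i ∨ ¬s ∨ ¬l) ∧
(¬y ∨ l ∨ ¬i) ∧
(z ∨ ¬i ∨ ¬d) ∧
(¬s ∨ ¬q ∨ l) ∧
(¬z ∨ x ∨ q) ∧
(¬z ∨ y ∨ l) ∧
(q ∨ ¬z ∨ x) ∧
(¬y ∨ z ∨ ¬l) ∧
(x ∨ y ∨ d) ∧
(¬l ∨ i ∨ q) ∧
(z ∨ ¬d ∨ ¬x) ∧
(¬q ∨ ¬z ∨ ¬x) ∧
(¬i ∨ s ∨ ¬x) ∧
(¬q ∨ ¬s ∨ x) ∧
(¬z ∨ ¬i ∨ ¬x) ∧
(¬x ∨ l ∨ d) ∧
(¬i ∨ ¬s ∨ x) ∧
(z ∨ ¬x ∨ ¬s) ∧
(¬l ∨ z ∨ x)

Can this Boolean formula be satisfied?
Yes

Yes, the formula is satisfiable.

One satisfying assignment is: d=False, y=True, s=False, z=True, q=True, x=False, i=False, l=True

Verification: With this assignment, all 34 clauses evaluate to true.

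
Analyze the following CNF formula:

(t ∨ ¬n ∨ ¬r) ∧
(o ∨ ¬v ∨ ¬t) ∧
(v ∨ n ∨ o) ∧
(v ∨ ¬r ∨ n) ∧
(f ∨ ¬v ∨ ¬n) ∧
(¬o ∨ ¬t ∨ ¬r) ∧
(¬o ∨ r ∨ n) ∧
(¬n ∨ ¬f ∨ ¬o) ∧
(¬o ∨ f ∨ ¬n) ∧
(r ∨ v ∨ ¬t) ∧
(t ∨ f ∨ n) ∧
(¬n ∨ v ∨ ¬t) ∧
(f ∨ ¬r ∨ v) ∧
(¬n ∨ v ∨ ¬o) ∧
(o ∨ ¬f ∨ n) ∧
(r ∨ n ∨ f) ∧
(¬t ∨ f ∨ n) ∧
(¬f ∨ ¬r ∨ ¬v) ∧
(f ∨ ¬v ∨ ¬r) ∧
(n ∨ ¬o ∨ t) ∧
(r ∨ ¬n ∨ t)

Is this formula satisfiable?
No

No, the formula is not satisfiable.

No assignment of truth values to the variables can make all 21 clauses true simultaneously.

The formula is UNSAT (unsatisfiable).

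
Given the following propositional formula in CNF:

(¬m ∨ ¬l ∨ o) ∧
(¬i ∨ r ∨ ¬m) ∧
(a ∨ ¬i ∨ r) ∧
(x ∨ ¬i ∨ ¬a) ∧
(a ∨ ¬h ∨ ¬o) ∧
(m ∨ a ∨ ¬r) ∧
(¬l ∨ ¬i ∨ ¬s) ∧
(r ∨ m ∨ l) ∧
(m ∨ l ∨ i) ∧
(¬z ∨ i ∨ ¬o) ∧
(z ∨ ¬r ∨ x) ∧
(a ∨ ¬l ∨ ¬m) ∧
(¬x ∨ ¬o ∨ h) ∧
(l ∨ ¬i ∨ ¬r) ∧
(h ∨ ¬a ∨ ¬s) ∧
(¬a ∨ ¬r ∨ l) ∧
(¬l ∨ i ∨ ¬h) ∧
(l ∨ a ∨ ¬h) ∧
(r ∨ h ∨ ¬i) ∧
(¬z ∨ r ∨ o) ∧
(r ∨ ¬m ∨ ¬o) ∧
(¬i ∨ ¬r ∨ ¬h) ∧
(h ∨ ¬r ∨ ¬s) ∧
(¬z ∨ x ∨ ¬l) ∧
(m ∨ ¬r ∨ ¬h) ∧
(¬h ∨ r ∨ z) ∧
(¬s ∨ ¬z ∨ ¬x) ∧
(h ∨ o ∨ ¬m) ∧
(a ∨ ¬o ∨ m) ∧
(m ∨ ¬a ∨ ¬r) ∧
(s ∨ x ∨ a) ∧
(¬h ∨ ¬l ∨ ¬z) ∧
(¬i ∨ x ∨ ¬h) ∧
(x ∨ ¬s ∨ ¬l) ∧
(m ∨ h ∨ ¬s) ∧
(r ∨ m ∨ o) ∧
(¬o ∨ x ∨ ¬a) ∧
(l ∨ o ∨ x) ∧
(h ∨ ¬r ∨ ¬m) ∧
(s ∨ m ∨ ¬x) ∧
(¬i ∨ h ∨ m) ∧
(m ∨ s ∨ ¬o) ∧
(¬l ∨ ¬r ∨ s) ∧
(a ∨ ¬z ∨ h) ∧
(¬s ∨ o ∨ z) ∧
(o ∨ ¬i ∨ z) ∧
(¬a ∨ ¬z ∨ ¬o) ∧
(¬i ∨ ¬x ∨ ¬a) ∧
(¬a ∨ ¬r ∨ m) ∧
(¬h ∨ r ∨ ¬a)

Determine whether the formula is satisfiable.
No

No, the formula is not satisfiable.

No assignment of truth values to the variables can make all 50 clauses true simultaneously.

The formula is UNSAT (unsatisfiable).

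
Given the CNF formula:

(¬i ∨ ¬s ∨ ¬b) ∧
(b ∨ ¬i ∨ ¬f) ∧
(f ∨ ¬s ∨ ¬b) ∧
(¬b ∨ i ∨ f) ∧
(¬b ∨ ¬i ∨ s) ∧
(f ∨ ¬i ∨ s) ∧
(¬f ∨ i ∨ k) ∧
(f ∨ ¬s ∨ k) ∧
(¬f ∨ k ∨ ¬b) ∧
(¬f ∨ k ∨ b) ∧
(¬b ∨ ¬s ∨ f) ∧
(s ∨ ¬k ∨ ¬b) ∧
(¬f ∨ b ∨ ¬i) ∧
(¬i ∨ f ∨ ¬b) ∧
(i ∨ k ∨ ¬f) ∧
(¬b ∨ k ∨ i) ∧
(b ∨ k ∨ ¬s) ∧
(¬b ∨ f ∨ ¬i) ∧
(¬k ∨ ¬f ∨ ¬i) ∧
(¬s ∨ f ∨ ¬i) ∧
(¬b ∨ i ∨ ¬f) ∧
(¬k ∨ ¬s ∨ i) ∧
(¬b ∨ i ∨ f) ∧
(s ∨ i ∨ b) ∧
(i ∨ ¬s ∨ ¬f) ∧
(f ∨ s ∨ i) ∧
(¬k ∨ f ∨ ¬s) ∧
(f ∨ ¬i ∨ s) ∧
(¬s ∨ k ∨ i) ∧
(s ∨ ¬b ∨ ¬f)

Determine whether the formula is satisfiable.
No

No, the formula is not satisfiable.

No assignment of truth values to the variables can make all 30 clauses true simultaneously.

The formula is UNSAT (unsatisfiable).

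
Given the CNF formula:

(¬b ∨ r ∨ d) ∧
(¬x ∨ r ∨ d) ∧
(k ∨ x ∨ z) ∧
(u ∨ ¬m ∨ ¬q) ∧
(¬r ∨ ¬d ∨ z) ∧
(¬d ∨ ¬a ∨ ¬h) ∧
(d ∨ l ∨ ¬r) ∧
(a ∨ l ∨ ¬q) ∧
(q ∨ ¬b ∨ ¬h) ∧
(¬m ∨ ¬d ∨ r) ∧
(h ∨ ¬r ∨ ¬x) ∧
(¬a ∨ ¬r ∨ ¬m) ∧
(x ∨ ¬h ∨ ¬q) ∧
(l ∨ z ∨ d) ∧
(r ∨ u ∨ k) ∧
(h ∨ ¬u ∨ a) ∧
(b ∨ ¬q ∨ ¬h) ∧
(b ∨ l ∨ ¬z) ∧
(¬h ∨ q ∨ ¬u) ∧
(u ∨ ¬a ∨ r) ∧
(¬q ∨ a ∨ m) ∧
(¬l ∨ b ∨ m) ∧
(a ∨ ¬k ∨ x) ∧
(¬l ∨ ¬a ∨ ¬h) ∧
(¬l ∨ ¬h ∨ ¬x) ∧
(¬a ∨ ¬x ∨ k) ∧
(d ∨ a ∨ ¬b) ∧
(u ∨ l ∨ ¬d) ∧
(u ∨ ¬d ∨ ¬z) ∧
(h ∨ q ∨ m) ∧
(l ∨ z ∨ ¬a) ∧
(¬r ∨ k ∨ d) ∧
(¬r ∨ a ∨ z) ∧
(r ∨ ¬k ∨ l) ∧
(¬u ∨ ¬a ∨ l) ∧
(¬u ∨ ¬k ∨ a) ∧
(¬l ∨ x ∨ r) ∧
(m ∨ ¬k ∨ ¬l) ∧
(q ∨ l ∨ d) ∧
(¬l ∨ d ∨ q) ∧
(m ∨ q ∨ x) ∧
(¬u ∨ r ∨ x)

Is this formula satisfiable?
Yes

Yes, the formula is satisfiable.

One satisfying assignment is: u=True, z=True, d=True, a=True, h=False, x=False, r=True, m=False, b=True, k=False, l=True, q=True

Verification: With this assignment, all 42 clauses evaluate to true.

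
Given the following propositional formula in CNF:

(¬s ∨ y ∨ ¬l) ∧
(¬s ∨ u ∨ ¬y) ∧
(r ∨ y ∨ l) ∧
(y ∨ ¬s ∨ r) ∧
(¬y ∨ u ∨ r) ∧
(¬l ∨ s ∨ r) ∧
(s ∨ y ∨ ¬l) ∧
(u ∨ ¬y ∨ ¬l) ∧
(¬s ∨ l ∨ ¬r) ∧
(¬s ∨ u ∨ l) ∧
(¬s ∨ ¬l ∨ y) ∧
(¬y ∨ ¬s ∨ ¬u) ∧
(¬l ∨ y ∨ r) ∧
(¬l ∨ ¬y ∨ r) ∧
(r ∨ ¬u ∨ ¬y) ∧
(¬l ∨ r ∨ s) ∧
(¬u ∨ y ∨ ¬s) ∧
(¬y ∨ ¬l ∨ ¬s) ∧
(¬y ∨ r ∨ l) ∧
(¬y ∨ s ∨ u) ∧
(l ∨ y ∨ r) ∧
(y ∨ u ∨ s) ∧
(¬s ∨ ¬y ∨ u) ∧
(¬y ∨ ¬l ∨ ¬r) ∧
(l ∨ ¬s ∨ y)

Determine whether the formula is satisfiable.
Yes

Yes, the formula is satisfiable.

One satisfying assignment is: s=False, l=False, r=True, u=True, y=False

Verification: With this assignment, all 25 clauses evaluate to true.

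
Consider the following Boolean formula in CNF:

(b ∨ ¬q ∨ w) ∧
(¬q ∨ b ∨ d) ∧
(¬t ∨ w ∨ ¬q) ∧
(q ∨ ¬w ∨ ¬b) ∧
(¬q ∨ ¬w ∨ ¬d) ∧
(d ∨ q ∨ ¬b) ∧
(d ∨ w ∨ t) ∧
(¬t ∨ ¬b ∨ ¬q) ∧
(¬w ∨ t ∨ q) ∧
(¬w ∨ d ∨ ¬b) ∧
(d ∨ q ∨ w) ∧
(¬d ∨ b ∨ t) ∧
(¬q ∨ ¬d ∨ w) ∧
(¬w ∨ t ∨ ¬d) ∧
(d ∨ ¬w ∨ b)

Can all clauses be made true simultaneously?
Yes

Yes, the formula is satisfiable.

One satisfying assignment is: t=False, q=False, b=True, w=False, d=True

Verification: With this assignment, all 15 clauses evaluate to true.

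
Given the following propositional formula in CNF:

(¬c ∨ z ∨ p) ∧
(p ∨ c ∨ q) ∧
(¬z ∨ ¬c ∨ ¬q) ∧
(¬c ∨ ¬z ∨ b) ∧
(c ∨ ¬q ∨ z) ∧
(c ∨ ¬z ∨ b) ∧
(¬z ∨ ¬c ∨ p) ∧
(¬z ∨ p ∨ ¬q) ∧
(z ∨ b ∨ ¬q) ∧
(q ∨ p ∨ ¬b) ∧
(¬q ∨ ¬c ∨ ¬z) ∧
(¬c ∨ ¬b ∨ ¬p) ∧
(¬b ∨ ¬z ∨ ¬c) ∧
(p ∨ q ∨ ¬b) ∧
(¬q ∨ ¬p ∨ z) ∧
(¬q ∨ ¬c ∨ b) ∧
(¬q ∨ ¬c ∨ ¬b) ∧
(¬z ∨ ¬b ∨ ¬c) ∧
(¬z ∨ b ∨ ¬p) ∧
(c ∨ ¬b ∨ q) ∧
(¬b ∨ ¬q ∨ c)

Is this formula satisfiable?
Yes

Yes, the formula is satisfiable.

One satisfying assignment is: q=False, b=False, c=False, p=True, z=False

Verification: With this assignment, all 21 clauses evaluate to true.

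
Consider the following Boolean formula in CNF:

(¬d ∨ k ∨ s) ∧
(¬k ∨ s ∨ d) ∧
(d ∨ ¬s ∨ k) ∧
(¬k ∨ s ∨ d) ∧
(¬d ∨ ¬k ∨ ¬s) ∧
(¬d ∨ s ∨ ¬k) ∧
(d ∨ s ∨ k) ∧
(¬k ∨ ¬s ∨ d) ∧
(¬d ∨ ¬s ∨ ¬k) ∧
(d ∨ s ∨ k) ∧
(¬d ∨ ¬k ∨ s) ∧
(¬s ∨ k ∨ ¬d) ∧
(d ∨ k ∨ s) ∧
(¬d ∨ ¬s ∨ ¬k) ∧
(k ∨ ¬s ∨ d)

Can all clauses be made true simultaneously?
No

No, the formula is not satisfiable.

No assignment of truth values to the variables can make all 15 clauses true simultaneously.

The formula is UNSAT (unsatisfiable).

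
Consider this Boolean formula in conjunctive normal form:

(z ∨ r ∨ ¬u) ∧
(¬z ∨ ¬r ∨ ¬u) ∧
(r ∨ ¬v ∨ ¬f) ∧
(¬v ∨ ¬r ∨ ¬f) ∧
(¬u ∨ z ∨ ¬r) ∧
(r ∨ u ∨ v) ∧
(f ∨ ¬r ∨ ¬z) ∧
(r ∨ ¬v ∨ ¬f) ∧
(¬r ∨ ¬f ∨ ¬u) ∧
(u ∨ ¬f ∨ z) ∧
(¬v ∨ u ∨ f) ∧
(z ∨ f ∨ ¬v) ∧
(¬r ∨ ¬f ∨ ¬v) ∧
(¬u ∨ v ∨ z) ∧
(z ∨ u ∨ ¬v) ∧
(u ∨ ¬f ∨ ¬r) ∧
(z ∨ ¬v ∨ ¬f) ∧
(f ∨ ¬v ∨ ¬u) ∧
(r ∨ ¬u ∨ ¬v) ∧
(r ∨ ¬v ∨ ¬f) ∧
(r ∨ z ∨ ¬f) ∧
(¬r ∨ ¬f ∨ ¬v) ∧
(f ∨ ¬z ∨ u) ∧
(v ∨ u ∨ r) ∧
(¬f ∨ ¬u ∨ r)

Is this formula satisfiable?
Yes

Yes, the formula is satisfiable.

One satisfying assignment is: z=False, v=False, r=True, u=False, f=False

Verification: With this assignment, all 25 clauses evaluate to true.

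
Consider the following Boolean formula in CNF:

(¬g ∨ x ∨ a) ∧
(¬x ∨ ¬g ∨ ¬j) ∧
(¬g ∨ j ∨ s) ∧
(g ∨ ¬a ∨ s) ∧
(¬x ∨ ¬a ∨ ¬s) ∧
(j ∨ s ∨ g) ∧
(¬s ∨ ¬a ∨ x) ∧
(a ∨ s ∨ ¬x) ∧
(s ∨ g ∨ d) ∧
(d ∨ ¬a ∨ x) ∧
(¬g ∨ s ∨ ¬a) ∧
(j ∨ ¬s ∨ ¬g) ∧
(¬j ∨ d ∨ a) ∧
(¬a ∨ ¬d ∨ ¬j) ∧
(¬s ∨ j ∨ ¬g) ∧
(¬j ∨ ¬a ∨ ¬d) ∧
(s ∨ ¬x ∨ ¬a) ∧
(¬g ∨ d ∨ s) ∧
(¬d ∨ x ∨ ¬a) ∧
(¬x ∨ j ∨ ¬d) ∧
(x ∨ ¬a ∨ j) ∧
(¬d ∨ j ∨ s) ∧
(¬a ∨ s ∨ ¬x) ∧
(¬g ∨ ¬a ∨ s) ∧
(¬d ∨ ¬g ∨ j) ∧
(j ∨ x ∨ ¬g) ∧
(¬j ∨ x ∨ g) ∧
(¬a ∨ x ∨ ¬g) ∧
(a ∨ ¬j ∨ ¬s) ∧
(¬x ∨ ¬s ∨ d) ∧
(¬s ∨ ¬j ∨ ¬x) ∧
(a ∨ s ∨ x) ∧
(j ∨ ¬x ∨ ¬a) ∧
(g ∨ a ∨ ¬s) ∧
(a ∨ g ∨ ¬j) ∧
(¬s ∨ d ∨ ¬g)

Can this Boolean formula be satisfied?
No

No, the formula is not satisfiable.

No assignment of truth values to the variables can make all 36 clauses true simultaneously.

The formula is UNSAT (unsatisfiable).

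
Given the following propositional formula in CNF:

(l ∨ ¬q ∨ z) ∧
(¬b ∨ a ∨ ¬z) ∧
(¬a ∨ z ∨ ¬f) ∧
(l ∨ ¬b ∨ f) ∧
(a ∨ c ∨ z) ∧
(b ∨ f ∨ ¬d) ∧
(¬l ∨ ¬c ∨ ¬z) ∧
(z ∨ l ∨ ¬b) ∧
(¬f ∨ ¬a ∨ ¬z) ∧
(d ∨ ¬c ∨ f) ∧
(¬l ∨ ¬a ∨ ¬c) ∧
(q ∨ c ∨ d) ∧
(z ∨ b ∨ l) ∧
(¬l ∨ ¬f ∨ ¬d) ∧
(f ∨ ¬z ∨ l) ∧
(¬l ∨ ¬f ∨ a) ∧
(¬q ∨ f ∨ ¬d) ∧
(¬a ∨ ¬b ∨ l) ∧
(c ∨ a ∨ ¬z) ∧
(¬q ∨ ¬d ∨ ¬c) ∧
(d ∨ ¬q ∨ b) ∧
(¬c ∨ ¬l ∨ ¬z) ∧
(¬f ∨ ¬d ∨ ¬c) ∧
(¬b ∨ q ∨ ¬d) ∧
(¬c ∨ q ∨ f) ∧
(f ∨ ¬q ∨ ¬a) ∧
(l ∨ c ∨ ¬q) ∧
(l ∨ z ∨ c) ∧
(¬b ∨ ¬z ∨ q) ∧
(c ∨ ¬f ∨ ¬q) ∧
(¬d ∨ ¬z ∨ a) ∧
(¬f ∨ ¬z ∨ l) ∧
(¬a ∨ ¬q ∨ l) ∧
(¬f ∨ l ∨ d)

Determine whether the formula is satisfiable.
No

No, the formula is not satisfiable.

No assignment of truth values to the variables can make all 34 clauses true simultaneously.

The formula is UNSAT (unsatisfiable).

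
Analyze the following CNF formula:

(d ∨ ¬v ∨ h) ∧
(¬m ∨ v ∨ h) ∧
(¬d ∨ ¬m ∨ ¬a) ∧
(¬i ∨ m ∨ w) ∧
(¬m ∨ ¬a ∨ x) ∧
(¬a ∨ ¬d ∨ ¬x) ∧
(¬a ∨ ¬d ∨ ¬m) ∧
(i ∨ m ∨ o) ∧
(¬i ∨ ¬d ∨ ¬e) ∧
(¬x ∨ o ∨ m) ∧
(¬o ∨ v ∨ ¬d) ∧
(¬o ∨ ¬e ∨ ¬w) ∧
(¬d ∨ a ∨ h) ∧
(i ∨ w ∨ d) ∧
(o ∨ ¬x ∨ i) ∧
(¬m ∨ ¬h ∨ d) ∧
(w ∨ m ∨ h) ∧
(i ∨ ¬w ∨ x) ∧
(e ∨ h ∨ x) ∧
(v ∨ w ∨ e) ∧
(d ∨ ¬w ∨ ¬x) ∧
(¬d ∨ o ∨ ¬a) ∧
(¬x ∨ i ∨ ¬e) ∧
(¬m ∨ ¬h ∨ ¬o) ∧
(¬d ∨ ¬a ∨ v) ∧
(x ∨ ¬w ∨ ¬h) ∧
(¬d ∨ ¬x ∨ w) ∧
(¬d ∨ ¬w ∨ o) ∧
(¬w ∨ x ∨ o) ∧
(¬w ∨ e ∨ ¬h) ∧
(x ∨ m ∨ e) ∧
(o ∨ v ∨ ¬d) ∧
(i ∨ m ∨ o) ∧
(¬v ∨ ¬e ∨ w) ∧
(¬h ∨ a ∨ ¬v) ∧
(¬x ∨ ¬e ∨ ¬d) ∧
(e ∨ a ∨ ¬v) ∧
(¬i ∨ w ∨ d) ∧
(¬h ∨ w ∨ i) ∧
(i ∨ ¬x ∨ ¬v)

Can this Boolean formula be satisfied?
No

No, the formula is not satisfiable.

No assignment of truth values to the variables can make all 40 clauses true simultaneously.

The formula is UNSAT (unsatisfiable).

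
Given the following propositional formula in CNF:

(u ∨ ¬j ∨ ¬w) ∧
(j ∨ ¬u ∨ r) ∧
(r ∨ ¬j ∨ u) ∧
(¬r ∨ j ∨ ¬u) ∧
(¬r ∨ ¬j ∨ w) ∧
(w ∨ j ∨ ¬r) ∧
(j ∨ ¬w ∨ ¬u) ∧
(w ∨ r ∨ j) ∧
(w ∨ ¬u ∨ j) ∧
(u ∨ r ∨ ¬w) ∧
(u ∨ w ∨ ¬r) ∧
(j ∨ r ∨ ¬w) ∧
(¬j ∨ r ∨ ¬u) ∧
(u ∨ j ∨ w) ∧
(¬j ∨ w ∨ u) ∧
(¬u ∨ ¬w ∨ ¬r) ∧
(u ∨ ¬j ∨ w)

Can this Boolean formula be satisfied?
Yes

Yes, the formula is satisfiable.

One satisfying assignment is: u=False, j=False, w=True, r=True

Verification: With this assignment, all 17 clauses evaluate to true.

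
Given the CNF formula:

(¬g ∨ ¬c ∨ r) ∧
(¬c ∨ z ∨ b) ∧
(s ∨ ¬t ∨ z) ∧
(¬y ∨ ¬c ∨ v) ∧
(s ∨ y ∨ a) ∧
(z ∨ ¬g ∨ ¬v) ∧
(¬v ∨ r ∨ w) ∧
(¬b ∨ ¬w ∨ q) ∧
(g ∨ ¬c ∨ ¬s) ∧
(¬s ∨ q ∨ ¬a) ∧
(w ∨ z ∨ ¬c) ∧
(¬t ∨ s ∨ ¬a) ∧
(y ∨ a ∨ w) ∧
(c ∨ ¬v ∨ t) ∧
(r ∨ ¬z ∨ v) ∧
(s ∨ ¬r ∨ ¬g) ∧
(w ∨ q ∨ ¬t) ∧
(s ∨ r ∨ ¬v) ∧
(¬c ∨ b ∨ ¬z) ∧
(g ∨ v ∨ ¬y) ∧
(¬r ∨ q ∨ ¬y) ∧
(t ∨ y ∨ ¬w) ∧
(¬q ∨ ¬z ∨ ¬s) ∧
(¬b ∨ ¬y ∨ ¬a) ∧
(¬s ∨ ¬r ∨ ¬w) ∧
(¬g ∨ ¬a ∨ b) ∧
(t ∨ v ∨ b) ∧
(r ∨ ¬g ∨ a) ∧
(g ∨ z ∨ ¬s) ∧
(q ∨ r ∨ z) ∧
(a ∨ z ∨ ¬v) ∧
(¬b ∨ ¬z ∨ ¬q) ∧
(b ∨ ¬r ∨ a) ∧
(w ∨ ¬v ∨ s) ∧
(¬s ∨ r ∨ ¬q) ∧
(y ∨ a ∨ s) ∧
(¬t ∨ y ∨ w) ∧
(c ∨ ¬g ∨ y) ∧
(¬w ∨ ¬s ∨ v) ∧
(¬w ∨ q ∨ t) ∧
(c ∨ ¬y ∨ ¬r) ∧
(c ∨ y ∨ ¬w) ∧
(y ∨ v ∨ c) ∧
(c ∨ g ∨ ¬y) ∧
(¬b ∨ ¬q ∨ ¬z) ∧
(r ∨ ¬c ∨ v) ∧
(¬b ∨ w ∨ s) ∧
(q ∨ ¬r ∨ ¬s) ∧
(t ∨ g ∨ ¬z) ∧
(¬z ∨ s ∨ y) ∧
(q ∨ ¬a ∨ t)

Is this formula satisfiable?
No

No, the formula is not satisfiable.

No assignment of truth values to the variables can make all 51 clauses true simultaneously.

The formula is UNSAT (unsatisfiable).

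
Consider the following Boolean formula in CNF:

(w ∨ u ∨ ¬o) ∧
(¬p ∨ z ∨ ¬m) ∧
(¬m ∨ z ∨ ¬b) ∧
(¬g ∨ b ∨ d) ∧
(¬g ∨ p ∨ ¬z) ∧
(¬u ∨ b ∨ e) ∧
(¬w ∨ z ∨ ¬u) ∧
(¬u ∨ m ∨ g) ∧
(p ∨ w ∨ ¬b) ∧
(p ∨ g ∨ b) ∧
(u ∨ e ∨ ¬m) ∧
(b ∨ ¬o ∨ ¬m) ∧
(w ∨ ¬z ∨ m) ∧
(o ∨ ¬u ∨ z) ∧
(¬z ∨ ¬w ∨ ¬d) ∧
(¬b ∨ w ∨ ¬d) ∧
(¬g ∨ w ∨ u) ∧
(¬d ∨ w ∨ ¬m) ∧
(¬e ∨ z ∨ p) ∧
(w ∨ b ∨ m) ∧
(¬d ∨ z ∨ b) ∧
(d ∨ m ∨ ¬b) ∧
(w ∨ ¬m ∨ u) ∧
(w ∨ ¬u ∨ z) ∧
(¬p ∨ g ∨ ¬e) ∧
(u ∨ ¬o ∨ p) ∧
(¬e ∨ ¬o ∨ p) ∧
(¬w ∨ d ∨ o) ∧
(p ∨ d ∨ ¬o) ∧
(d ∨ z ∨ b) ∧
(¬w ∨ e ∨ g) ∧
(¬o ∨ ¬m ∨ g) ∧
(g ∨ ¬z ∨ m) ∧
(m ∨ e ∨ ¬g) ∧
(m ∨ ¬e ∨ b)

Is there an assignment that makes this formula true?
Yes

Yes, the formula is satisfiable.

One satisfying assignment is: u=True, e=False, d=False, g=False, w=False, z=True, o=False, p=True, b=True, m=True

Verification: With this assignment, all 35 clauses evaluate to true.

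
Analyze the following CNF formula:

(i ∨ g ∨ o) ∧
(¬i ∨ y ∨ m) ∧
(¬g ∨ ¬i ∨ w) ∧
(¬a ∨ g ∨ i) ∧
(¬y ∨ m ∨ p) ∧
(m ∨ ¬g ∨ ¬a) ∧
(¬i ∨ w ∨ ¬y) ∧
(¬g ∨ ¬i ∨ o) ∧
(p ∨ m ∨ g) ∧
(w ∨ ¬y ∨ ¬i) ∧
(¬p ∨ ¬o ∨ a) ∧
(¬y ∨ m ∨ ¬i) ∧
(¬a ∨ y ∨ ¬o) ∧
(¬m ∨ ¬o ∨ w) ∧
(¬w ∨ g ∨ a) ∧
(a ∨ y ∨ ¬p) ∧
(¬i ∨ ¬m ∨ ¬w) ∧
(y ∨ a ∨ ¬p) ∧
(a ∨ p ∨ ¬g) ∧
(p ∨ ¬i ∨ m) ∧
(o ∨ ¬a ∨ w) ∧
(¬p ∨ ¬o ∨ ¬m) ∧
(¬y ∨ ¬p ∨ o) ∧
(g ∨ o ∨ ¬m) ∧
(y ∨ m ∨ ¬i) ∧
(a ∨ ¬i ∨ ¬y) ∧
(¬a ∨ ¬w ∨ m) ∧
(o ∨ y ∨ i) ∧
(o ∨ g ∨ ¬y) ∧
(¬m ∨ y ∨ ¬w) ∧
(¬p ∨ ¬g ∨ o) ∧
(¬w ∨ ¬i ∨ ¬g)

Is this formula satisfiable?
Yes

Yes, the formula is satisfiable.

One satisfying assignment is: i=False, w=True, o=True, y=True, g=True, m=True, a=True, p=False

Verification: With this assignment, all 32 clauses evaluate to true.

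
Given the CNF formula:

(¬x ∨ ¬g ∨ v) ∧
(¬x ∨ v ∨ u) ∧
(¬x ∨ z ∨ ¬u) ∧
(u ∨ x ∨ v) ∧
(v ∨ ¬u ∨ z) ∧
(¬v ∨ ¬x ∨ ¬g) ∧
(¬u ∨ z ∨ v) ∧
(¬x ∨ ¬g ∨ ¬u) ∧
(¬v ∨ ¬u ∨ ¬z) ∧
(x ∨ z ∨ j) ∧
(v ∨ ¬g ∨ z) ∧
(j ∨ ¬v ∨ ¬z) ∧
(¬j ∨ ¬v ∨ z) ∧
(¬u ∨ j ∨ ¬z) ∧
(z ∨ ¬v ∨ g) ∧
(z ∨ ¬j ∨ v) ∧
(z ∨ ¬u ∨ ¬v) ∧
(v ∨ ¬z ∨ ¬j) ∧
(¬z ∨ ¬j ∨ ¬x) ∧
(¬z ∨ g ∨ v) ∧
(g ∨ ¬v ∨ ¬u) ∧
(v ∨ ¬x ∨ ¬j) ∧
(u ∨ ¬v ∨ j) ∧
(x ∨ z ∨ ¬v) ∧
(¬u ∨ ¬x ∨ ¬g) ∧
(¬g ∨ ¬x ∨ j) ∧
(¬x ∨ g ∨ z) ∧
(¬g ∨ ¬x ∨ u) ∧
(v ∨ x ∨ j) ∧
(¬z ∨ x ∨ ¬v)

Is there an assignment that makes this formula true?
No

No, the formula is not satisfiable.

No assignment of truth values to the variables can make all 30 clauses true simultaneously.

The formula is UNSAT (unsatisfiable).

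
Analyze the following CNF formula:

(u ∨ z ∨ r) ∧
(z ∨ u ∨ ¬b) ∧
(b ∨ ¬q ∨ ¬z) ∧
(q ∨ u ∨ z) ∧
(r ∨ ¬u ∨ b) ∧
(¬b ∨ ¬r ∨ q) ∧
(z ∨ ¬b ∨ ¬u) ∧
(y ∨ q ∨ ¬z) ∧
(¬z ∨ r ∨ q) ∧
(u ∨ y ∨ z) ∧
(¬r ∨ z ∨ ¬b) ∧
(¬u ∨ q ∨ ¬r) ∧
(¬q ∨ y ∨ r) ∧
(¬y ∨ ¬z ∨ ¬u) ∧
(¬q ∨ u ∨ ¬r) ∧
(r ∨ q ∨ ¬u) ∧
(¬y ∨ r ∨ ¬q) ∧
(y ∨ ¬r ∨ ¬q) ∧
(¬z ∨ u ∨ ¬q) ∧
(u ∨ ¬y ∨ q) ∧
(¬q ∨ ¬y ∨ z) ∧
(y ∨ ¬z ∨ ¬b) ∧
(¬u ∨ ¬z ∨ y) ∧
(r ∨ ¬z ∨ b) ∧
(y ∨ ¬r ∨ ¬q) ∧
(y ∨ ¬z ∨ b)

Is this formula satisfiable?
No

No, the formula is not satisfiable.

No assignment of truth values to the variables can make all 26 clauses true simultaneously.

The formula is UNSAT (unsatisfiable).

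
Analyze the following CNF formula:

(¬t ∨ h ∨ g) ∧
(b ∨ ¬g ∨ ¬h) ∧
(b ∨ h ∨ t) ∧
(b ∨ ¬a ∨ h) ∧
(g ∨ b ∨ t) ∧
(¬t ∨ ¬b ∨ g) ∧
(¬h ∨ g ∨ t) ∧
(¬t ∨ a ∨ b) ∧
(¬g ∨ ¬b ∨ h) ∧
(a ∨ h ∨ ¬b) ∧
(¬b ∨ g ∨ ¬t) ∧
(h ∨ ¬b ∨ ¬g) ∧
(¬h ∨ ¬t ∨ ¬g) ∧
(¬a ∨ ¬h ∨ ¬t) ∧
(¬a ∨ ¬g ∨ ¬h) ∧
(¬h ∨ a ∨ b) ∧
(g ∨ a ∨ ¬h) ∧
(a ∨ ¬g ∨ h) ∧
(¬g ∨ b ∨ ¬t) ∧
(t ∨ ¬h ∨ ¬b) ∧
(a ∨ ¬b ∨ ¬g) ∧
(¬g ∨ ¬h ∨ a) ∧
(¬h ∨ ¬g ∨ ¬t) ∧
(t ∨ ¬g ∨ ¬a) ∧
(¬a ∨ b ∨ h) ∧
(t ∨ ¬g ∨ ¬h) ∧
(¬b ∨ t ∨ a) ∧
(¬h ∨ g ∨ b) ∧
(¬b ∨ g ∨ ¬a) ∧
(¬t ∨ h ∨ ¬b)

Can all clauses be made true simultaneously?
No

No, the formula is not satisfiable.

No assignment of truth values to the variables can make all 30 clauses true simultaneously.

The formula is UNSAT (unsatisfiable).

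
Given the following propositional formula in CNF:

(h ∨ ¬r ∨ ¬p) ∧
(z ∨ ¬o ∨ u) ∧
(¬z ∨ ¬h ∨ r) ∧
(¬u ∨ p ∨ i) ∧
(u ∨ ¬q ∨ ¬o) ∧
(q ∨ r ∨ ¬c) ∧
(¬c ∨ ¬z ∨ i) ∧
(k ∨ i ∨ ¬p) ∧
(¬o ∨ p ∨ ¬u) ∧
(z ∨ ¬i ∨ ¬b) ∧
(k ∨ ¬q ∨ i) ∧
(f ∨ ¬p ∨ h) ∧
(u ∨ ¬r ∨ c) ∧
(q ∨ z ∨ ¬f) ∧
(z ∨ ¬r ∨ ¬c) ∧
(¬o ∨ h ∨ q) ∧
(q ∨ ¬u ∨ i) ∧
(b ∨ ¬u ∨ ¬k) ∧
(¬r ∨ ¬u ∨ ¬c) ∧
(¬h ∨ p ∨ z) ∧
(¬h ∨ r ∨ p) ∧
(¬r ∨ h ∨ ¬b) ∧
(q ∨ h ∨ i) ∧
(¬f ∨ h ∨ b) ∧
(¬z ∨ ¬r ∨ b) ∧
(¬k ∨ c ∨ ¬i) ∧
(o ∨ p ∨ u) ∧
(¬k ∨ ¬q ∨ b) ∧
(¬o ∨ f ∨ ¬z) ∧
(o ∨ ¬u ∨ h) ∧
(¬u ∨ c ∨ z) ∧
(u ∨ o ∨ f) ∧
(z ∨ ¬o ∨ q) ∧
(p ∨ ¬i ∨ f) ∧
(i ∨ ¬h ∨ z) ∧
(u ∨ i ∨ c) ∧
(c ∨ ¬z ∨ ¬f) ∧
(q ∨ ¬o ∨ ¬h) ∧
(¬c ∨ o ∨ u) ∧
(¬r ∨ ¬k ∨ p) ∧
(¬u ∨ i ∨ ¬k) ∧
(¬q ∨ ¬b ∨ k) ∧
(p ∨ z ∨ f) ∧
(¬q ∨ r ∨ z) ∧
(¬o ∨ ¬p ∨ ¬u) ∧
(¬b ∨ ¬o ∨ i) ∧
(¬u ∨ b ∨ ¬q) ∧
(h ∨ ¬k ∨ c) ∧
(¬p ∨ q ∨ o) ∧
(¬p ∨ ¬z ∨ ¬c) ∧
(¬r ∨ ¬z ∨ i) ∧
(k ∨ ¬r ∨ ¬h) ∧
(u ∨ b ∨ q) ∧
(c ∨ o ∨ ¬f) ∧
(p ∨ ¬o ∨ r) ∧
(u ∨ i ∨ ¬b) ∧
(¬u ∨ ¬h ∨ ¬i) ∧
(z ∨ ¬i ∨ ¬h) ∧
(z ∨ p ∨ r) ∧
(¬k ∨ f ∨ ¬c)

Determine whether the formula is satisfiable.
No

No, the formula is not satisfiable.

No assignment of truth values to the variables can make all 60 clauses true simultaneously.

The formula is UNSAT (unsatisfiable).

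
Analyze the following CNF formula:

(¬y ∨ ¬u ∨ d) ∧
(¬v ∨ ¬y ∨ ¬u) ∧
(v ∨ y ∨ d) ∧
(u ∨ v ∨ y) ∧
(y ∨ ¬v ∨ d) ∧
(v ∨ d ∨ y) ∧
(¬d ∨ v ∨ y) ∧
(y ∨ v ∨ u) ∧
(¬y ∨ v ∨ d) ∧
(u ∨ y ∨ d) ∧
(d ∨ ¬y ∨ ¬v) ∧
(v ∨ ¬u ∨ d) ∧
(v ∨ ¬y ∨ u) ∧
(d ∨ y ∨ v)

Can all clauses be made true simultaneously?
Yes

Yes, the formula is satisfiable.

One satisfying assignment is: u=True, d=True, v=False, y=True

Verification: With this assignment, all 14 clauses evaluate to true.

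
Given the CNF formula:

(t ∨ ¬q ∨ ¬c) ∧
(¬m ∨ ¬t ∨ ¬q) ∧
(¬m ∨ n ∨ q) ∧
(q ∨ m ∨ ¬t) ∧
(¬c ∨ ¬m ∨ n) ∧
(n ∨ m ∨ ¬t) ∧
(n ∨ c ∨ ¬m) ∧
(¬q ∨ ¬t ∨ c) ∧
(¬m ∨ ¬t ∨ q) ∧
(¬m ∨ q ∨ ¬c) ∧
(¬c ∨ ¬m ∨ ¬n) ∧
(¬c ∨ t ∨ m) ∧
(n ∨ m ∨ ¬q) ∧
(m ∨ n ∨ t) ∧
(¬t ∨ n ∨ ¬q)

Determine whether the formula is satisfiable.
Yes

Yes, the formula is satisfiable.

One satisfying assignment is: m=False, t=False, c=False, q=False, n=True

Verification: With this assignment, all 15 clauses evaluate to true.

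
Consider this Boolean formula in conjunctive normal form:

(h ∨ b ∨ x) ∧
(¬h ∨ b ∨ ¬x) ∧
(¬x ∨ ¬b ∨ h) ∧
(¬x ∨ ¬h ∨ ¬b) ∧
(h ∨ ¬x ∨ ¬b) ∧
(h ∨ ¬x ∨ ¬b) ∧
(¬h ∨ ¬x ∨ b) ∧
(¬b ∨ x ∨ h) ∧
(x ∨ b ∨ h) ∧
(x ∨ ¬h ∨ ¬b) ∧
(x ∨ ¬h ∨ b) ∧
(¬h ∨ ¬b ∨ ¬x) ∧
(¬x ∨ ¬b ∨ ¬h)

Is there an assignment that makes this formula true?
Yes

Yes, the formula is satisfiable.

One satisfying assignment is: x=True, b=False, h=False

Verification: With this assignment, all 13 clauses evaluate to true.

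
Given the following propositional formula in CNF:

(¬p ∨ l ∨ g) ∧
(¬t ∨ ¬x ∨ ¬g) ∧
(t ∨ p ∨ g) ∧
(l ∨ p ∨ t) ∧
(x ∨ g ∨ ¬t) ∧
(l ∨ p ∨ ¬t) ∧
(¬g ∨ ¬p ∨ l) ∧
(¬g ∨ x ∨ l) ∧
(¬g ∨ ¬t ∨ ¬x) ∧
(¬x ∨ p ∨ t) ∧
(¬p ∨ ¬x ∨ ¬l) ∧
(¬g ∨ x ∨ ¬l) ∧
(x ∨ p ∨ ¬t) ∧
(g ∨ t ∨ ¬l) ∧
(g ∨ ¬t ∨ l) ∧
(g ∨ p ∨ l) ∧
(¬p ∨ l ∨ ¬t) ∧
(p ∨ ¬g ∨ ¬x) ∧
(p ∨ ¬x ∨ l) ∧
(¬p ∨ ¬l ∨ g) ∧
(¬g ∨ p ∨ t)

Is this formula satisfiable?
Yes

Yes, the formula is satisfiable.

One satisfying assignment is: l=True, x=True, g=False, p=False, t=True

Verification: With this assignment, all 21 clauses evaluate to true.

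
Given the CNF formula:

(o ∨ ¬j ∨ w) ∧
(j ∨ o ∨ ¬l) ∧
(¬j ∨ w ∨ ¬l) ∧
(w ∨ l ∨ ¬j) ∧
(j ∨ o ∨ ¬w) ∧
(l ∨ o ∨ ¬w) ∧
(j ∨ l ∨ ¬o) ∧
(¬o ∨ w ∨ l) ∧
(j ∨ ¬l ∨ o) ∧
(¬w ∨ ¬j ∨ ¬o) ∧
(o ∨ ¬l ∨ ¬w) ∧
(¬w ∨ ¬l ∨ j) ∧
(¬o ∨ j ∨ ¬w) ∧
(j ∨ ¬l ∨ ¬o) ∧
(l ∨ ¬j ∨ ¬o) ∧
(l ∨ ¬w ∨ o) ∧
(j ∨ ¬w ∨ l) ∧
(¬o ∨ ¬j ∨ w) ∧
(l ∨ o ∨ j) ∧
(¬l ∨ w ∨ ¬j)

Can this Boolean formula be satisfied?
No

No, the formula is not satisfiable.

No assignment of truth values to the variables can make all 20 clauses true simultaneously.

The formula is UNSAT (unsatisfiable).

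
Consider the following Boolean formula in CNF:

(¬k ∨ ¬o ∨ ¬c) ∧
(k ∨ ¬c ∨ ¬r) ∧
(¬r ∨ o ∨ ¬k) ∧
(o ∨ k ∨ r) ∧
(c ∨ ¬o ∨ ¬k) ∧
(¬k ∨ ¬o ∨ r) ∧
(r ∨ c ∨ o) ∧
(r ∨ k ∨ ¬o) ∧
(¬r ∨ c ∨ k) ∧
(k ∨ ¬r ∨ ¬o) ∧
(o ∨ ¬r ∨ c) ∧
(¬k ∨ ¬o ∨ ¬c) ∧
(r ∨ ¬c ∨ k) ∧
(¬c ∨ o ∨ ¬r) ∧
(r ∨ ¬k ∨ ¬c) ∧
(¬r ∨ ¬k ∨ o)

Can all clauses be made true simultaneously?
No

No, the formula is not satisfiable.

No assignment of truth values to the variables can make all 16 clauses true simultaneously.

The formula is UNSAT (unsatisfiable).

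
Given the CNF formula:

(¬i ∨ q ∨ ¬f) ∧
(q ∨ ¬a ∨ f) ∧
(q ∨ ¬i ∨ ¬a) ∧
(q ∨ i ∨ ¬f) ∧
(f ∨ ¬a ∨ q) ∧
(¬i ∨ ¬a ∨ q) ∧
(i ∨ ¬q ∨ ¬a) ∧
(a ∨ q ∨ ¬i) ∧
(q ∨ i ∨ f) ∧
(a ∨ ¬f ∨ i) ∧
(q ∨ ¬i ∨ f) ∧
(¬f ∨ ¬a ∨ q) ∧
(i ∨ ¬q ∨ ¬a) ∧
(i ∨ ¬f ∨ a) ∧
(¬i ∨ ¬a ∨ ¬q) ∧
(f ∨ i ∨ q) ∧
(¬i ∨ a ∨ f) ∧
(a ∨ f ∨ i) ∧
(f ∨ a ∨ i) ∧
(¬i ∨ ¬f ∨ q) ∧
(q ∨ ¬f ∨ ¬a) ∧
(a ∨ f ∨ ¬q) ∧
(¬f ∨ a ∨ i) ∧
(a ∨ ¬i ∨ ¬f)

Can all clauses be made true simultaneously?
No

No, the formula is not satisfiable.

No assignment of truth values to the variables can make all 24 clauses true simultaneously.

The formula is UNSAT (unsatisfiable).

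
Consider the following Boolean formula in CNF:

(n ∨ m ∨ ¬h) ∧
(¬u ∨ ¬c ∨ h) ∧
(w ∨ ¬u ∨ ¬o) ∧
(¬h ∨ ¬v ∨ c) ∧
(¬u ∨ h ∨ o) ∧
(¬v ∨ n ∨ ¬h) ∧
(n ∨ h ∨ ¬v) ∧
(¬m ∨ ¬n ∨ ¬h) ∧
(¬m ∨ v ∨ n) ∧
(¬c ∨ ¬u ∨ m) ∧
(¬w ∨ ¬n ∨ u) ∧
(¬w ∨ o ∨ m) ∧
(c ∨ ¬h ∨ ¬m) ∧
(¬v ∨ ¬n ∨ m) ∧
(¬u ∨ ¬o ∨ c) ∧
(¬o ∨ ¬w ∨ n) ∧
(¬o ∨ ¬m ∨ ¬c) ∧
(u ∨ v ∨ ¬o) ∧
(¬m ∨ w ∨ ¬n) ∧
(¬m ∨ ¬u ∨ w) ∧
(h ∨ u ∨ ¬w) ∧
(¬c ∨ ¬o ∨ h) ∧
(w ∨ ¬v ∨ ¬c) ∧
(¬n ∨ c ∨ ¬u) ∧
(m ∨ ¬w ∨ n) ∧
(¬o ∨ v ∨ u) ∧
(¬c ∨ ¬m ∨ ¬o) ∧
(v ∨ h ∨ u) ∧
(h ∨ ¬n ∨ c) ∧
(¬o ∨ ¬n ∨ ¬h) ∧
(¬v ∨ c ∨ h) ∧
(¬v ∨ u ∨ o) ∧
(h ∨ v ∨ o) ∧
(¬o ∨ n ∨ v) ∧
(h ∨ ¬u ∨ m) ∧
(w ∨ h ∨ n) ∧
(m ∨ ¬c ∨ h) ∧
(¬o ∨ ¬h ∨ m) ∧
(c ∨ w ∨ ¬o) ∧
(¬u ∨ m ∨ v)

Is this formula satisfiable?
Yes

Yes, the formula is satisfiable.

One satisfying assignment is: w=False, h=True, u=False, o=False, v=False, m=False, n=True, c=False

Verification: With this assignment, all 40 clauses evaluate to true.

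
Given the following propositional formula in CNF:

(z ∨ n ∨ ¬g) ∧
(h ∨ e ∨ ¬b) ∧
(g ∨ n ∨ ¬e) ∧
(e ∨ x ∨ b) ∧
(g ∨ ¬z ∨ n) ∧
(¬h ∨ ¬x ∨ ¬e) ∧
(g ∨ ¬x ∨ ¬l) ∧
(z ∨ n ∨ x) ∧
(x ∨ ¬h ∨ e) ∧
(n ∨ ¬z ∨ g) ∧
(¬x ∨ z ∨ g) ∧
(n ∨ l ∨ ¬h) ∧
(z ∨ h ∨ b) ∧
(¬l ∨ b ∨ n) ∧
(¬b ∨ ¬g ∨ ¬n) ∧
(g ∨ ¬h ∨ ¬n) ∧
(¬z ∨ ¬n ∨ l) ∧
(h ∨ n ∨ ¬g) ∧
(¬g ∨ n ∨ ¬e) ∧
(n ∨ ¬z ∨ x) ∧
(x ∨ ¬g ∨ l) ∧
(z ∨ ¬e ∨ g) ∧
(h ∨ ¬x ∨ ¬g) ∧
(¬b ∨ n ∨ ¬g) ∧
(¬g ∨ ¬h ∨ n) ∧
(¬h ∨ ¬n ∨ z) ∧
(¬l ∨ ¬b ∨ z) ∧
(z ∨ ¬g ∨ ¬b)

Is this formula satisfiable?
Yes

Yes, the formula is satisfiable.

One satisfying assignment is: l=True, z=True, h=False, n=True, b=False, g=True, x=False, e=True

Verification: With this assignment, all 28 clauses evaluate to true.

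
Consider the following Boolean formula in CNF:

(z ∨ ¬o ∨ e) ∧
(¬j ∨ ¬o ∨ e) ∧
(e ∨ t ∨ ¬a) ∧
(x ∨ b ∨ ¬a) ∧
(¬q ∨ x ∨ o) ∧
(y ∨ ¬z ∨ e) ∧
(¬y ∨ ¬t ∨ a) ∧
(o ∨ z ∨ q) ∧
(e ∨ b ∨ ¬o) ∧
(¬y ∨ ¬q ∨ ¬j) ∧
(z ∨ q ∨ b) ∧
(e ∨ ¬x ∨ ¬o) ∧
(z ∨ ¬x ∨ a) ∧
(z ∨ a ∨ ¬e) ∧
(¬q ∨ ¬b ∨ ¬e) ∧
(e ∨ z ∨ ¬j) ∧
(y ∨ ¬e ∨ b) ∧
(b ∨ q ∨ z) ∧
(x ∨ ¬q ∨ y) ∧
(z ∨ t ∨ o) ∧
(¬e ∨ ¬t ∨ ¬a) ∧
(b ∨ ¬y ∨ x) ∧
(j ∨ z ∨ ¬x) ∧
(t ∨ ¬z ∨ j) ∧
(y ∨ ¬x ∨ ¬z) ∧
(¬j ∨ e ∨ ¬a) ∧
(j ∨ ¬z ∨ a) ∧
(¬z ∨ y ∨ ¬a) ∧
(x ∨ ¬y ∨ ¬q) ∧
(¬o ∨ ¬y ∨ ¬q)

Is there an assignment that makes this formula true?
Yes

Yes, the formula is satisfiable.

One satisfying assignment is: o=False, x=True, t=True, y=True, z=True, q=True, e=False, b=False, j=False, a=True

Verification: With this assignment, all 30 clauses evaluate to true.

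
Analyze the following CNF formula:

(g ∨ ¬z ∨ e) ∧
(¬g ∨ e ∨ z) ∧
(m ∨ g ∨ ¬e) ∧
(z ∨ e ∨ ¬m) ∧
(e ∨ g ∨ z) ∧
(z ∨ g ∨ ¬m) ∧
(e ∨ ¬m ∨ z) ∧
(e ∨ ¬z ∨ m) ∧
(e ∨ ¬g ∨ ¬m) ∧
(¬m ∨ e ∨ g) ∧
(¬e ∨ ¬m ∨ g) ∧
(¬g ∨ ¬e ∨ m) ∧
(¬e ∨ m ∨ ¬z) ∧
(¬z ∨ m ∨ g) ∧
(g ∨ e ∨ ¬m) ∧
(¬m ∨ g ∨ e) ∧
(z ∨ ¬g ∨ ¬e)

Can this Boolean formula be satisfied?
Yes

Yes, the formula is satisfiable.

One satisfying assignment is: e=True, z=True, g=True, m=True

Verification: With this assignment, all 17 clauses evaluate to true.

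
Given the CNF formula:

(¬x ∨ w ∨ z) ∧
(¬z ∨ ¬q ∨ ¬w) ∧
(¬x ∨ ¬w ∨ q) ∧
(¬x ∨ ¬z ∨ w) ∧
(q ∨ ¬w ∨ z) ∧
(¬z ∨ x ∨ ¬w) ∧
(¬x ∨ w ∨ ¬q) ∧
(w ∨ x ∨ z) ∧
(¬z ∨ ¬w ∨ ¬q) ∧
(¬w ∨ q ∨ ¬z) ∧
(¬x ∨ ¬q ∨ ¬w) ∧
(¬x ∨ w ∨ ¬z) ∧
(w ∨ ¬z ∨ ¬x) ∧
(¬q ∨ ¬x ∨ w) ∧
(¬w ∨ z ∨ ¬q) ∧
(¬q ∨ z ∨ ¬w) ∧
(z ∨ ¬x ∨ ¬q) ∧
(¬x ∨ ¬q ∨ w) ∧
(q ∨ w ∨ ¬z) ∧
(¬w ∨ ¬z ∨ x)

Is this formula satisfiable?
Yes

Yes, the formula is satisfiable.

One satisfying assignment is: x=False, w=False, q=True, z=True

Verification: With this assignment, all 20 clauses evaluate to true.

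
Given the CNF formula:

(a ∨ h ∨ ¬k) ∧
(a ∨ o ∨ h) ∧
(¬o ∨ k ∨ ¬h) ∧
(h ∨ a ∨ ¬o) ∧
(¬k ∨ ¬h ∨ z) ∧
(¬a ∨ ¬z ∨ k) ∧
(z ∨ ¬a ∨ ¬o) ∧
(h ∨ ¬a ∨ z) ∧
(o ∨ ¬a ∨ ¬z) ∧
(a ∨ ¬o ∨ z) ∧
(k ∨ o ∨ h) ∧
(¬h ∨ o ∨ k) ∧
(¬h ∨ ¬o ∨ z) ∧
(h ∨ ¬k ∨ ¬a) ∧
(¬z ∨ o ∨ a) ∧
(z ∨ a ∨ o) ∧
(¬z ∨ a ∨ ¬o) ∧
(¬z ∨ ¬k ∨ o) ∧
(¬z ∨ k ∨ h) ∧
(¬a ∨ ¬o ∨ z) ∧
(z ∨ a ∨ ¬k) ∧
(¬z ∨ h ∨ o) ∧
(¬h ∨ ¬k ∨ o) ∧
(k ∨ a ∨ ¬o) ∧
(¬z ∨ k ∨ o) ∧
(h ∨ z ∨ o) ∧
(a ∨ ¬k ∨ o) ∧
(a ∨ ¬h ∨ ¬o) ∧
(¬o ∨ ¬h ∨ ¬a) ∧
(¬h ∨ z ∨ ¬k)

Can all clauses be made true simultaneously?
No

No, the formula is not satisfiable.

No assignment of truth values to the variables can make all 30 clauses true simultaneously.

The formula is UNSAT (unsatisfiable).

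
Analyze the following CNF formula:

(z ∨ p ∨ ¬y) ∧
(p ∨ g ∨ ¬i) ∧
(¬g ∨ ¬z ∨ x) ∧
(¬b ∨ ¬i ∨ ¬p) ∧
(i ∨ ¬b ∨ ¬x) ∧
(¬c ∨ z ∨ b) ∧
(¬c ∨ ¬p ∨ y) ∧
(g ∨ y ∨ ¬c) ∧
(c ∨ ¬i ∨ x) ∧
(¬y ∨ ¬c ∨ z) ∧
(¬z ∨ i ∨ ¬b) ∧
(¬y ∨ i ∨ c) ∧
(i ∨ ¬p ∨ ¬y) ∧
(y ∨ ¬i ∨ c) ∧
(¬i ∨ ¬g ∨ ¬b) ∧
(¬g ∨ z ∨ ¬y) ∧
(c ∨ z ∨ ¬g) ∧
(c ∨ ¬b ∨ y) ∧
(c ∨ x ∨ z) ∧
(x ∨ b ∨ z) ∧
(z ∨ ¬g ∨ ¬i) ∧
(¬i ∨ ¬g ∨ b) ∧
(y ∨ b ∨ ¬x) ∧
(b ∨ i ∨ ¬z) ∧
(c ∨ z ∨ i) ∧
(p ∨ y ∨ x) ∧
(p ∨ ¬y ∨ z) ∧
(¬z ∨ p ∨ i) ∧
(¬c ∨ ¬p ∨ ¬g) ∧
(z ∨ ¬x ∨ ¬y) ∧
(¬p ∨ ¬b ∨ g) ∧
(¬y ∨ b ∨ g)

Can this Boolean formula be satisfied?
No

No, the formula is not satisfiable.

No assignment of truth values to the variables can make all 32 clauses true simultaneously.

The formula is UNSAT (unsatisfiable).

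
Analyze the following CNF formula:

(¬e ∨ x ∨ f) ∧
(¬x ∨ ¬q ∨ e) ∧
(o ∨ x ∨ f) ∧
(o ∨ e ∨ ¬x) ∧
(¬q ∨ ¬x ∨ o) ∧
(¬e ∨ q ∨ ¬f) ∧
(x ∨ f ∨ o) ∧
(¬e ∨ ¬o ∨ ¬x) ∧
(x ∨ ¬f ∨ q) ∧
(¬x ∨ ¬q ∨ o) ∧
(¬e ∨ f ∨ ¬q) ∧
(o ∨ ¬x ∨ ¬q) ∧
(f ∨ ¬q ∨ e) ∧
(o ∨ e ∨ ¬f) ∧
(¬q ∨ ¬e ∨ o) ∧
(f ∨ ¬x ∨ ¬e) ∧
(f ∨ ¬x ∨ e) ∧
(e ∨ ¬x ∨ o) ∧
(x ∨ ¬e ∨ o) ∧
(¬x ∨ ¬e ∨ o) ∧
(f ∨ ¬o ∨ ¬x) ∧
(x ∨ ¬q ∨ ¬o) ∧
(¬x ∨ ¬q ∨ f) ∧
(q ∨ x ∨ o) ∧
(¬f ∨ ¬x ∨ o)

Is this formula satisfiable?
Yes

Yes, the formula is satisfiable.

One satisfying assignment is: f=False, q=False, e=False, o=True, x=False

Verification: With this assignment, all 25 clauses evaluate to true.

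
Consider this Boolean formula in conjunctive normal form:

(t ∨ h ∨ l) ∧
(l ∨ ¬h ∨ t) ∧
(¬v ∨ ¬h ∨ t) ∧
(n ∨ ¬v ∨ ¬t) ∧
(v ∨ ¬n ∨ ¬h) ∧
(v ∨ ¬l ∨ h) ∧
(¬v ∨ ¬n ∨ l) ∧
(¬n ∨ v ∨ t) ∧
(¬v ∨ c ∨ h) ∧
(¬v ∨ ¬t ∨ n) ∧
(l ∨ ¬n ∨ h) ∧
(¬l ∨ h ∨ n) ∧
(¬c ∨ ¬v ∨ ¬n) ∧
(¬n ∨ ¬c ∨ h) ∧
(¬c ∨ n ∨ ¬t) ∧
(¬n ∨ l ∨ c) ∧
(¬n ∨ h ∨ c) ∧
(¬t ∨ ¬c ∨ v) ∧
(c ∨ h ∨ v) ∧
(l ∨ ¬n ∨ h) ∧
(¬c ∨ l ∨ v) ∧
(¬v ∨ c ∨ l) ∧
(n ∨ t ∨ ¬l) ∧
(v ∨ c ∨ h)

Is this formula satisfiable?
Yes

Yes, the formula is satisfiable.

One satisfying assignment is: l=False, v=False, c=False, h=True, n=False, t=True

Verification: With this assignment, all 24 clauses evaluate to true.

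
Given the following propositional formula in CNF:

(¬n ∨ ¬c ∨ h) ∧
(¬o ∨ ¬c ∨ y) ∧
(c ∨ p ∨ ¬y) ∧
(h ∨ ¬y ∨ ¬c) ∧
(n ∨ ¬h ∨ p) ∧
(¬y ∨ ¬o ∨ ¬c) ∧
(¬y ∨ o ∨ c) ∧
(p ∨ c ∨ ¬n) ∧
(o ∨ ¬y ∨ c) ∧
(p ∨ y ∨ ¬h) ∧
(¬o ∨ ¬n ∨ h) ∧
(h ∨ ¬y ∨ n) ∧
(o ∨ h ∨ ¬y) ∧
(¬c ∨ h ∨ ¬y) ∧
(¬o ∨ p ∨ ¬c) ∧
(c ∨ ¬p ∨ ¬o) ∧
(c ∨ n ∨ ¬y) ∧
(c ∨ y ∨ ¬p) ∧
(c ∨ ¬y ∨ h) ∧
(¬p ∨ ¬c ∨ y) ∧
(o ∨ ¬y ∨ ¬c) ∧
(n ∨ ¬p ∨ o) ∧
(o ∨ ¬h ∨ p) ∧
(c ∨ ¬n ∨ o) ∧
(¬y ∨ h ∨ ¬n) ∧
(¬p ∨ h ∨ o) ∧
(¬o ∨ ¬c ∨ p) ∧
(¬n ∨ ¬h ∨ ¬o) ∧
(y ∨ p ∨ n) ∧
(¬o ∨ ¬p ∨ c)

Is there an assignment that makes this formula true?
No

No, the formula is not satisfiable.

No assignment of truth values to the variables can make all 30 clauses true simultaneously.

The formula is UNSAT (unsatisfiable).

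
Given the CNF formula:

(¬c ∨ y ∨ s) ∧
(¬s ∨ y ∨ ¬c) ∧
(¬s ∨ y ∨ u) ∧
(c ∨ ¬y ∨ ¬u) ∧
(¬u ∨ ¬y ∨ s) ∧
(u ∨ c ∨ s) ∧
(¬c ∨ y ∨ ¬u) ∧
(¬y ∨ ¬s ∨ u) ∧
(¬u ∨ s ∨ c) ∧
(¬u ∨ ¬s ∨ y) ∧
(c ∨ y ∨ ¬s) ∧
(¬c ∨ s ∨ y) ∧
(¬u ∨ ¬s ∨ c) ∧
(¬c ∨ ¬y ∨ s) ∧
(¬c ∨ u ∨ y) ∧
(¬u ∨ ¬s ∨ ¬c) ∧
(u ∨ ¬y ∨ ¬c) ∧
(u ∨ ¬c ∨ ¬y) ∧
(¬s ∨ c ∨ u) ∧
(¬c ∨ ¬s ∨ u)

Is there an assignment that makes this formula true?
No

No, the formula is not satisfiable.

No assignment of truth values to the variables can make all 20 clauses true simultaneously.

The formula is UNSAT (unsatisfiable).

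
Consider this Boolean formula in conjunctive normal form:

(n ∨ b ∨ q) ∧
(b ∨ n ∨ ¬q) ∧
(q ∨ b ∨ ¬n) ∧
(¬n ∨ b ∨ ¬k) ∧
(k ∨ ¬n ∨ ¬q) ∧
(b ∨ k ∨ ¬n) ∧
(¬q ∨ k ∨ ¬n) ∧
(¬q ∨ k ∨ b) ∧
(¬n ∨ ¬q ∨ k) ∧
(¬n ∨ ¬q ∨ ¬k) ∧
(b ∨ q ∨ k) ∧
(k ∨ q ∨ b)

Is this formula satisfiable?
Yes

Yes, the formula is satisfiable.

One satisfying assignment is: k=False, q=False, n=False, b=True

Verification: With this assignment, all 12 clauses evaluate to true.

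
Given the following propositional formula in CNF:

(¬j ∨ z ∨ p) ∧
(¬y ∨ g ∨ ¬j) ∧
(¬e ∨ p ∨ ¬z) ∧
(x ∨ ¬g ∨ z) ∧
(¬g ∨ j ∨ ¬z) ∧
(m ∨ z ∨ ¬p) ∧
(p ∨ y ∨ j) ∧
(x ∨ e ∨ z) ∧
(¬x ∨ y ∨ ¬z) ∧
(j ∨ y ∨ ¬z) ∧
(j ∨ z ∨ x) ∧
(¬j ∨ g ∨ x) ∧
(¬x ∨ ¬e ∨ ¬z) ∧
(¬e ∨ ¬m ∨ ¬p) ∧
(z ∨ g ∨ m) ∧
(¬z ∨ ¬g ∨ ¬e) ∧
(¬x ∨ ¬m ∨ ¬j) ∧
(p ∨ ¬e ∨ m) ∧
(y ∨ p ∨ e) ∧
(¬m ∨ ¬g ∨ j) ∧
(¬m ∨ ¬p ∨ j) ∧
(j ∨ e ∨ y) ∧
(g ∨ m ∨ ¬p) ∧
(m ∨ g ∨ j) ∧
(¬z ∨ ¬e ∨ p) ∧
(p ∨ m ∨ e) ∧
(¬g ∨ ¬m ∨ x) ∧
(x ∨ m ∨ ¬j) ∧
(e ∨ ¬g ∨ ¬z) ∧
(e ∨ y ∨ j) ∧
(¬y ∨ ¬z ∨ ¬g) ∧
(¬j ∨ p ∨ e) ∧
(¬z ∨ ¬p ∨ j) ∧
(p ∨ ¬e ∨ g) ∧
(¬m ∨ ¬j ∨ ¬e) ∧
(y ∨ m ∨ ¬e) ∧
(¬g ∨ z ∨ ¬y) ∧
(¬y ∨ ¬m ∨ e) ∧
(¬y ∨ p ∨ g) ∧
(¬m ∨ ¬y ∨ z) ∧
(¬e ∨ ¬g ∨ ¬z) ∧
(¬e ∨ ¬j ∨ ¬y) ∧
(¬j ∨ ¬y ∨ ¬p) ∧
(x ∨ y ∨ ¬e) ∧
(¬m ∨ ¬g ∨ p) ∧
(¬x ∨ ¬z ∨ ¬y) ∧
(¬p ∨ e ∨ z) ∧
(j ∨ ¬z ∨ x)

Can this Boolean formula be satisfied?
No

No, the formula is not satisfiable.

No assignment of truth values to the variables can make all 48 clauses true simultaneously.

The formula is UNSAT (unsatisfiable).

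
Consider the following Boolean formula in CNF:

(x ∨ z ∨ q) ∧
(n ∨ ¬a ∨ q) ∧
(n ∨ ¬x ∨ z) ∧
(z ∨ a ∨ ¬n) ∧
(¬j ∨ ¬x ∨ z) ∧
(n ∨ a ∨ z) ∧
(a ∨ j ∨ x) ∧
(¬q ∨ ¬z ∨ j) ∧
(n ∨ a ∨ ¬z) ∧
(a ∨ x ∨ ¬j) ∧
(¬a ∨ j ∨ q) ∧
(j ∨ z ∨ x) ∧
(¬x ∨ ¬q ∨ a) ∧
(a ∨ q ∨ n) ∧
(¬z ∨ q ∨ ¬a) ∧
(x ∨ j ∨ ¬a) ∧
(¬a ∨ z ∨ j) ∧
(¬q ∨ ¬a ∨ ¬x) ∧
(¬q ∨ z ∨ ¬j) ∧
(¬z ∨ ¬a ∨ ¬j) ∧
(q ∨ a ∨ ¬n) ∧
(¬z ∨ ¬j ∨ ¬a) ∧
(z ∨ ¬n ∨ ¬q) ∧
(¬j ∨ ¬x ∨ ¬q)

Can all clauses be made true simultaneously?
No

No, the formula is not satisfiable.

No assignment of truth values to the variables can make all 24 clauses true simultaneously.

The formula is UNSAT (unsatisfiable).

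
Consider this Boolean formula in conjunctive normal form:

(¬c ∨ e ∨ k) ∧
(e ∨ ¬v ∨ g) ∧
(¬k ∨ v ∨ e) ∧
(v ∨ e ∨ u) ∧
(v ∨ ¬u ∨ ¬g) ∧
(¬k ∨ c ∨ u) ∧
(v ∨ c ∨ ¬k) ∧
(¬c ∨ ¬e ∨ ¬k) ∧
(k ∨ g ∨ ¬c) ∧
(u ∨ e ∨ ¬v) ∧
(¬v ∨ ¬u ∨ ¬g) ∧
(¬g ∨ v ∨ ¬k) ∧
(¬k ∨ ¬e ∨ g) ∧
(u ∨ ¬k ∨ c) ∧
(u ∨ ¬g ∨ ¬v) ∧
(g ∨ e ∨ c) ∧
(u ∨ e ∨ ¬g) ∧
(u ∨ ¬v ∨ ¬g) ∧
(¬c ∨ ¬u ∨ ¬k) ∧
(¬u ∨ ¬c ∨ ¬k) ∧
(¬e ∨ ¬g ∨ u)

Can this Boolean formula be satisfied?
Yes

Yes, the formula is satisfiable.

One satisfying assignment is: c=False, g=False, u=False, e=True, k=False, v=False

Verification: With this assignment, all 21 clauses evaluate to true.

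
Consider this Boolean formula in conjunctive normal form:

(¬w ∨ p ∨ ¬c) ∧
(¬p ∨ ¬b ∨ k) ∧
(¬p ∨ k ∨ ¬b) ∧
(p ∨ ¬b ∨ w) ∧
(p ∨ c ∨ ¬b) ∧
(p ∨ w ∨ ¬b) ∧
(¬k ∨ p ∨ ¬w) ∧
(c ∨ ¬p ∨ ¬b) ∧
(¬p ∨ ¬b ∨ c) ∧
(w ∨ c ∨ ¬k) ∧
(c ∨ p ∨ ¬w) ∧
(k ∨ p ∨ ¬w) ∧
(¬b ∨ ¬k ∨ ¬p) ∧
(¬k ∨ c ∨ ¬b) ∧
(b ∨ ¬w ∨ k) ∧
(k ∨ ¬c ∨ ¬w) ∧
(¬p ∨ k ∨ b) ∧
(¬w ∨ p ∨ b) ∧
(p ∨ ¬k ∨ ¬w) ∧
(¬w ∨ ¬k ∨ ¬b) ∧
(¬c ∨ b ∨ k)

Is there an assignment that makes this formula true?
Yes

Yes, the formula is satisfiable.

One satisfying assignment is: k=False, p=False, c=False, b=False, w=False

Verification: With this assignment, all 21 clauses evaluate to true.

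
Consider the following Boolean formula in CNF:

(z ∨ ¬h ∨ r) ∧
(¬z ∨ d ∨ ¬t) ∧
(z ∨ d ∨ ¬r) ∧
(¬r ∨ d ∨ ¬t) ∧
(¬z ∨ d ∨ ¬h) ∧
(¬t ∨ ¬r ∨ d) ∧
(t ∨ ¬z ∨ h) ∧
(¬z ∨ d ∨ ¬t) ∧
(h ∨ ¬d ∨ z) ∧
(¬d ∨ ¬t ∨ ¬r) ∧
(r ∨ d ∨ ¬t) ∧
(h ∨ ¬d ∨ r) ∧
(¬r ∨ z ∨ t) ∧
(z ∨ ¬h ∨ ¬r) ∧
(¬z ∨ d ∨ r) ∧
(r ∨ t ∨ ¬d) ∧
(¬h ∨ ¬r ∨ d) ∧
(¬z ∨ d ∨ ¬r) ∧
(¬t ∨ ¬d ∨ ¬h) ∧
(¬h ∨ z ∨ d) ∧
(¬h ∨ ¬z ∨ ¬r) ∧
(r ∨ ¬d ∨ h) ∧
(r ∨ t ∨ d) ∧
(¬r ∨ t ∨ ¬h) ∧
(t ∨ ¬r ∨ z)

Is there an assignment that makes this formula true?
No

No, the formula is not satisfiable.

No assignment of truth values to the variables can make all 25 clauses true simultaneously.

The formula is UNSAT (unsatisfiable).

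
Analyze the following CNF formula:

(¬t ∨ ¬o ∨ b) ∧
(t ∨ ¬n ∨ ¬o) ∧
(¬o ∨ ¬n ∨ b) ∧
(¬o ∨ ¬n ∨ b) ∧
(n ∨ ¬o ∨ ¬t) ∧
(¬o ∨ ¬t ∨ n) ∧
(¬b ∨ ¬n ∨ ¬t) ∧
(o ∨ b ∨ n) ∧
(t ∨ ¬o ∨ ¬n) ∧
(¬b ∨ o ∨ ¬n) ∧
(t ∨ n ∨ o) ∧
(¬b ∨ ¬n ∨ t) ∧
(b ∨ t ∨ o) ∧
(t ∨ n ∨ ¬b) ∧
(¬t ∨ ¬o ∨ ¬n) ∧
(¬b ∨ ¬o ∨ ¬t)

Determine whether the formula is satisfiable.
Yes

Yes, the formula is satisfiable.

One satisfying assignment is: o=True, t=False, b=False, n=False

Verification: With this assignment, all 16 clauses evaluate to true.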